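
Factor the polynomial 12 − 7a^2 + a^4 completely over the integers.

Substitute u = a^2 to get a quadratic in u, then factor.
a^2 − 3 is irreducible over ℤ (3 is not a perfect square).
a^2 − 4 is a difference of squares.

(a + 2)(a − 2)(a^2 − 3)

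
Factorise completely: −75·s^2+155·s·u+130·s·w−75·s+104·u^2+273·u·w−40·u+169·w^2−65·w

−(15·s+8·u+13·w)·(5·s−13·u−13·w+5)

Group: −15·s·(5·s−13·u−13·w+5) + (−8·u−13·w)·(5·s−13·u−13·w+5); both groups contain (5·s−13·u−13·w+5).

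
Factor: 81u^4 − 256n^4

(3u − 4n)(3u + 4n)(9u^2 + 16n^2)

Write as (9u^2)² − (16n^2)², then factor 9u^2 − 16n^2 once more.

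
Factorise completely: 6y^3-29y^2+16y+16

(2y+1)(3y-4)(y-4)

Among the possible rational roots, y = -1/2 is a root, giving the factor (2y+1) and quotient 3y^2-16y+16.
The remaining quadratic factors as (3y-4)(y-4).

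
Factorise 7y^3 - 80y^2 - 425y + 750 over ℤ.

Among the possible rational roots, y = 15 is a root, giving the factor (y - 15) and quotient 7y^2 + 25y - 50.
The remaining quadratic factors as (7y - 10)(y + 5).

(7y - 10)(y + 5)(y - 15)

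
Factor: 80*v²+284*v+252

4*(4*v+7)*(5*v+9)

Pull out the common factor 4, then factor the remaining trinomial.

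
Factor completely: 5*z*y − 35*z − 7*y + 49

(5*z − 7)*(y − 7)

Group as (5*z*y − 35*z) + (−7*y + 49) = 5*z*(y − 7) − 7*(y − 7).
Both groups share the factor (y − 7).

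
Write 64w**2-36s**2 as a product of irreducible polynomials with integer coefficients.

Every term has a factor of 4. Then 16w**2-9s**2 = (4w)² − (3s)².

4(4w-3s)(4w+3s)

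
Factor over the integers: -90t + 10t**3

10t(t + 3)(t - 3)

Factor out 10t, leaving t**2 - 9, which is a difference of two squares.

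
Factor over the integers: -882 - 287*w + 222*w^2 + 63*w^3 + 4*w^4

(4*w + 7)*(w + 7)*(w + 9)*(w - 2)

By the rational root theorem, w = 2 is a root, so (w - 2) is a factor; dividing leaves 4*w^3 + 71*w^2 + 364*w + 441.
Then w = -9 is a root, giving the factor (w + 9) and quotient 4*w^2 + 35*w + 49.
The remaining quadratic factors as (w + 7)(4*w + 7).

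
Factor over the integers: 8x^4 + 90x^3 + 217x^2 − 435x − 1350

(2x + 5)(4x − 9)(x + 5)(x + 6)

By the rational root theorem, x = 9/4 is a root, giving the factor (4x − 9) and quotient 2x^3 + 27x^2 + 115x + 150.
Then x = −5/2 is a root, so (2x + 5) is a factor; dividing leaves x^2 + 11x + 30.
The remaining quadratic factors as (x + 6)(x + 5).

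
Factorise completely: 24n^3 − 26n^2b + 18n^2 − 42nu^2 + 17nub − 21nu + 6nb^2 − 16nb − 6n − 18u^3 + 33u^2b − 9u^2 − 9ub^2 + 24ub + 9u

Group: 4n(6n^2 − 3nu − 2nb + 6n − 9u^2 + 3ub − 9u) + (2u − 3b − 1)(6n^2 − 3nu − 2nb + 6n − 9u^2 + 3ub − 9u); both groups contain (6n^2 − 3nu − 2nb + 6n − 9u^2 + 3ub − 9u), so (4n + 2u − 3b − 1) is a factor with cofactor 6n^2 − 3nu − 2nb + 6n − 9u^2 + 3ub − 9u.
The cofactor groups again: 6n^2 − 3nu − 2nb + 6n − 9u^2 + 3ub − 9u = 2n(3n + 3u − b + 3) − 3u(3n + 3u − b + 3); both groups contain (3n + 3u − b + 3), giving (2n − 3u)(3n + 3u − b + 3).

(4n + 2u − 3b − 1)(3n + 3u − b + 3)(2n − 3u)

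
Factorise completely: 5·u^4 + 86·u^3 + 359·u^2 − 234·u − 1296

Trying the rational-root candidates, u = −2 is a root, giving the factor (u + 2) and quotient 5·u^3 + 76·u^2 + 207·u − 648.
Then u = −8 is a root, so (u + 8) divides it; the quotient is 5·u^2 + 36·u − 81.
The remaining quadratic factors as (u + 9)(5·u − 9).

(5·u − 9)·(u + 2)·(u + 8)·(u + 9)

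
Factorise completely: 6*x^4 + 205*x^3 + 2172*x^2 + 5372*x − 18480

By the rational root theorem, x = −10 is a root, so (x + 10) is a factor; dividing leaves 6*x^3 + 145*x^2 + 722*x − 1848.
Continuing, x = 11/6 is a root, so (6*x − 11) divides it; the quotient is x^2 + 26*x + 168.
The remaining quadratic factors as (x + 12)(x + 14).

(6*x − 11)*(x + 10)*(x + 12)*(x + 14)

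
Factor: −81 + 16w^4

(2w + 3)(2w − 3)(4w^2 + 9)

Difference of squares twice: with A = 2w and B = 3, A⁴ − B⁴ = (A² − B²)(A² + B²), and A² − B² factors again.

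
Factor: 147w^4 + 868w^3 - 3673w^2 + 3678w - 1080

(3w - 5)(7w - 4)(7w - 6)(w + 9)

Testing divisors of the constant over divisors of the leading coefficient, w = -9 is a root, so (w + 9) is a factor; dividing leaves 147w^3 - 455w^2 + 422w - 120.
Then w = 4/7 is a root, so (7w - 4) divides it; the quotient is 21w^2 - 53w + 30.
The remaining quadratic factors as (3w - 5)(7w - 6).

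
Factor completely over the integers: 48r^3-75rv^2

Every term has a factor of 3r. Then 16r^2-25v^2 = (4r)² − (5v)².

3r(4r+5v)(4r-5v)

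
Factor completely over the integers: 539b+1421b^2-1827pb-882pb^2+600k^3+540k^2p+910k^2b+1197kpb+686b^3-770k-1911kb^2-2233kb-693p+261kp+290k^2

(10k+9p-7b)(12k-7b-11)(5k+14b+7)

Group: 12k(50k^2+45kp+105kb+70k+126pb+63p-98b^2-49b) + (-7b-11)(50k^2+45kp+105kb+70k+126pb+63p-98b^2-49b); both groups contain (50k^2+45kp+105kb+70k+126pb+63p-98b^2-49b), so (12k-7b-11) is a factor with cofactor 50k^2+45kp+105kb+70k+126pb+63p-98b^2-49b.
The cofactor groups again: 50k^2+45kp+105kb+70k+126pb+63p-98b^2-49b = 10k(5k+14b+7) + (9p-7b)(5k+14b+7); both groups contain (5k+14b+7), giving (10k+9p-7b)(5k+14b+7).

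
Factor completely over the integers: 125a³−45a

Pull out the common factor 5a; 25a²−9 is a difference of squares.

5a(5a+3)(5a−3)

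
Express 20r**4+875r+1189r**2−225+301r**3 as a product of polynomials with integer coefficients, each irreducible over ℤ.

Testing divisors of the constant over divisors of the leading coefficient, r = −5 is a root, so (r+5) is a factor; dividing leaves 20r**3+201r**2+184r−45.
Next, r = 1/5 is a root, so (5r−1) divides it; the quotient is 4r**2+41r+45.
The remaining quadratic factors as (r+9)(4r+5).

(4r+5)(5r−1)(r+5)(r+9)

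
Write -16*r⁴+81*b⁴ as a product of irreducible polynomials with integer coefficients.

(3*b+2*r)*(3*b-2*r)*(9*b²+4*r²)

Write as (9*b²)² − (4*r²)², then factor 9*b²-4*r² once more.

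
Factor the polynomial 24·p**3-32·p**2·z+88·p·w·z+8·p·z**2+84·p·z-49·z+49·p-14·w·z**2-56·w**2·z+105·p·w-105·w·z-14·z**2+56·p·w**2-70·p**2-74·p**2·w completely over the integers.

(4·p-7·w-7)·(6·p-8·w-2·z-7)·(p-z)

Group: 4·p·(6·p**2-8·p·w-8·p·z-7·p+8·w·z+2·z**2+7·z) + (-7·w-7)·(6·p**2-8·p·w-8·p·z-7·p+8·w·z+2·z**2+7·z); both groups contain (6·p**2-8·p·w-8·p·z-7·p+8·w·z+2·z**2+7·z), so (4·p-7·w-7) is a factor with cofactor 6·p**2-8·p·w-8·p·z-7·p+8·w·z+2·z**2+7·z.
The cofactor groups again: 6·p**2-8·p·w-8·p·z-7·p+8·w·z+2·z**2+7·z = 6·p·(p-z) + (-8·w-2·z-7)·(p-z); both groups contain (p-z), giving (6·p-8·w-2·z-7)·(p-z).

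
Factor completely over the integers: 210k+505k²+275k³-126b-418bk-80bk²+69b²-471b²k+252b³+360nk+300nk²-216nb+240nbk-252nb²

Group: 3b(-84nb-60nk-72n+84b²-17bk+23b-55k²-101k-42) - 5k(-84nb-60nk-72n+84b²-17bk+23b-55k²-101k-42); both groups contain (-84nb-60nk-72n+84b²-17bk+23b-55k²-101k-42), so (3b-5k) is a factor with cofactor -84nb-60nk-72n+84b²-17bk+23b-55k²-101k-42.
The cofactor groups again: -84nb-60nk-72n+84b²-17bk+23b-55k²-101k-42 = -7b(12n-12b+11k+7) + (-5k-6)(12n-12b+11k+7); both groups contain (12n-12b+11k+7), giving -(7b+5k+6)(12n-12b+11k+7).

-(12n-12b+11k+7)(3b-5k)(7b+5k+6)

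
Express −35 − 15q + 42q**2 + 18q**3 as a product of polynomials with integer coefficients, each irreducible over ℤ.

(3q + 7)(6q**2 − 5)

Group as (18q**3 − 15q) + (42q**2 − 35) = 3q(6q**2 − 5) + 7(6q**2 − 5).
Both groups share the factor (6q**2 − 5).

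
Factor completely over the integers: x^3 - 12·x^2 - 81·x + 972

(x + 9)·(x - 12)·(x - 9)

Testing divisors of the constant over divisors of the leading coefficient, x = -9 is a root, giving the factor (x + 9) and quotient x^2 - 21·x + 108.
The remaining quadratic factors as (x - 9)(x - 12).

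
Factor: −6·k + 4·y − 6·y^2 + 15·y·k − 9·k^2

Group: −3·y·(2·y − 3·k) + (3·k + 2)·(2·y − 3·k); both groups contain (2·y − 3·k).

−(2·y − 3·k)·(3·y − 3·k − 2)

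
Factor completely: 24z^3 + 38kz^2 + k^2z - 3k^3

Group: 3k(-k^2 + kz + 12z^2) + 2z(-k^2 + kz + 12z^2); both groups contain (-k^2 + kz + 12z^2), so (3k + 2z) is a factor with cofactor -k^2 + kz + 12z^2.
The cofactor groups again: -k^2 + kz + 12z^2 = -k(k + 3z) + 4z(k + 3z); both groups contain (k + 3z), giving -(k - 4z)(k + 3z).

-(3k + 2z)(k + 3z)(k - 4z)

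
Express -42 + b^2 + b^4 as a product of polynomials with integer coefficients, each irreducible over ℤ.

Substitute u = b^2 to get a quadratic in u, then factor.
b^2 - 6 is irreducible over ℤ (6 is not a perfect square).
b^2 + 7 is irreducible over ℤ (always positive, so no real roots).

(b^2 + 7)(b^2 - 6)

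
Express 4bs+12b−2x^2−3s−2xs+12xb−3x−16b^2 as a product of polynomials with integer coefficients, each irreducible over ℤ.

−(2x−4b+3)(x−4b+s)

Group: −x(2x−4b+3) + (4b−s)(2x−4b+3); both groups contain (2x−4b+3).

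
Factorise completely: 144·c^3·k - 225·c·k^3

Factor out 9·c·k, leaving 16·c^2 - 25·k^2, which is a difference of two squares.

9·c·k·(4·c + 5·k)·(4·c - 5·k)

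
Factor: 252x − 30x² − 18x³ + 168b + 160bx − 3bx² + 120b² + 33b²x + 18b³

Group: 2b(9b² + 3bx + 60b − 6x² − 10x + 84) + 3x(9b² + 3bx + 60b − 6x² − 10x + 84); both groups contain (9b² + 3bx + 60b − 6x² − 10x + 84), so (2b + 3x) is a factor with cofactor 9b² + 3bx + 60b − 6x² − 10x + 84.
The cofactor groups again: 9b² + 3bx + 60b − 6x² − 10x + 84 = 3b(3b + 3x + 14) + (−2x + 6)(3b + 3x + 14); both groups contain (3b + 3x + 14), giving (3b − 2x + 6)(3b + 3x + 14).

(2b + 3x)(3b + 3x + 14)(3b − 2x + 6)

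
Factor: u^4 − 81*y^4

(u + 3*y)*(u − 3*y)*(u^2 + 9*y^2)

Write as (u^2)² − (9*y^2)², then factor u^2 − 9*y^2 once more.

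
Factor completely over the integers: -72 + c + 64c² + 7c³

(7c + 8)(c + 9)(c - 1)

Trying the rational-root candidates, c = -8/7 is a root, so (7c + 8) is a factor; dividing leaves c² + 8c - 9.
The remaining quadratic factors as (c + 9)(c - 1).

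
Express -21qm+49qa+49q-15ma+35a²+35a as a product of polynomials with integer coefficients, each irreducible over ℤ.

-(3m-7a-7)(7q+5a)

Group: -3m(7q+5a) + (7a+7)(7q+5a); both groups contain (7q+5a).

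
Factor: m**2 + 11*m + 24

(m + 3)*(m + 8)

Two integers with product 24 and sum 11 are 3 and 8.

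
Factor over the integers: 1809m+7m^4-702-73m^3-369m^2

(7m-3)(m+6)(m-13)(m-3)

Testing divisors of the constant over divisors of the leading coefficient, m = 3/7 is a root, so (7m-3) is a factor; dividing leaves m^3-10m^2-57m+234.
Continuing, m = 3 is a root, giving the factor (m-3) and quotient m^2-7m-78.
The remaining quadratic factors as (m+6)(m-13).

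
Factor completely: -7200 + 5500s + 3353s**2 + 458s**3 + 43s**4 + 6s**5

(6s - 5)(s + 4)(s + 5)(s**2 - s + 72)

Trying the rational-root candidates, s = -4 is a root, so (s + 4) is a factor; dividing leaves 6s**4 + 19s**3 + 382s**2 + 1825s - 1800.
Then s = 5/6 is a root, giving the factor (6s - 5) and quotient s**3 + 4s**2 + 67s + 360.
Then s = -5 is a root, so (s + 5) divides it; the quotient is s**2 - s + 72.
The quadratic s**2 - s + 72 has discriminant -287 < 0 and is irreducible over ℤ.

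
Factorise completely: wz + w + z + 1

(w + 1)(z + 1)

Group as (wz + w) + (z + 1) = w(z + 1) + (z + 1).
Both groups share the factor (z + 1).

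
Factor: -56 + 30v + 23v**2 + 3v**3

(3v + 14)(v + 4)(v - 1)

Among the possible rational roots, v = -4 is a root, giving the factor (v + 4) and quotient 3v**2 + 11v - 14.
The remaining quadratic factors as (v - 1)(3v + 14).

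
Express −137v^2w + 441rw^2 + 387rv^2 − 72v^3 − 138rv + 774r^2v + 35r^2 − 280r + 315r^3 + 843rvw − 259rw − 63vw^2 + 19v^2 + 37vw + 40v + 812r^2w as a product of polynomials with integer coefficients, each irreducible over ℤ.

Group: 9r(35r^2 + 51rv + 63rw + 35r − 8v^2 − 9vw − 5v) + (9v + 7w − 8)(35r^2 + 51rv + 63rw + 35r − 8v^2 − 9vw − 5v); both groups contain (35r^2 + 51rv + 63rw + 35r − 8v^2 − 9vw − 5v), so (9r + 9v + 7w − 8) is a factor with cofactor 35r^2 + 51rv + 63rw + 35r − 8v^2 − 9vw − 5v.
The cofactor groups again: 35r^2 + 51rv + 63rw + 35r − 8v^2 − 9vw − 5v = 5r(7r − v) + (8v + 9w + 5)(7r − v); both groups contain (7r − v), giving (5r + 8v + 9w + 5)(7r − v).

(5r + 8v + 9w + 5)(7r − v)(9r + 9v + 7w − 8)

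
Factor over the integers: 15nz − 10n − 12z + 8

Group as (15nz − 10n) + (−12z + 8) = 5n(3z − 2) − 4(3z − 2).
Both groups share the factor (3z − 2).

(3z − 2)(5n − 4)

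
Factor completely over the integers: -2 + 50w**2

2(5w + 1)(5w - 1)

Pull out the common factor 2; 25w**2 - 1 is a difference of squares.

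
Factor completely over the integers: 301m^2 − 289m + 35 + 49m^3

Among the possible rational roots, m = 1/7 is a root, so (7m − 1) divides it; the quotient is 7m^2 + 44m − 35.
The remaining quadratic factors as (7m − 5)(m + 7).

(7m − 1)(7m − 5)(m + 7)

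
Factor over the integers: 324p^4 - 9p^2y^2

Factor out 9p^2, leaving 36p^2 - y^2, which is a difference of two squares.

9p^2(6p + y)(6p - y)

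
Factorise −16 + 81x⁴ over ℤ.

(3x + 2)(3x − 2)(9x² + 4)

(3x)⁴ − (2)⁴ = ((3x)² − (2)²)((3x)² + (2)²); the first factor splits again, the second (9x² + 4) is irreducible.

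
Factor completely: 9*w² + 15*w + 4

Need a pair with product 9·4 = 36 and sum 15: that's 12 and 3.
Split the middle term: 9*w² + 12*w + 3*w + 4 = 3*w*(3*w + 4) + (3*w + 4).

(3*w + 1)*(3*w + 4)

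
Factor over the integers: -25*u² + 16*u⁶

u²*(4*u² + 5)*(4*u² - 5)

Every term has a factor of u²; factoring it out leaves 16*u⁴ - 25.
Recognize a difference of squares with the parts 4*u² and 5.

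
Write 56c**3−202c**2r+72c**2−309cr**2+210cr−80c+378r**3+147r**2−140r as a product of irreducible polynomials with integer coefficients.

Group: 7c(8c**2−22cr+16c−63r**2+28r) + (−6r−5)(8c**2−22cr+16c−63r**2+28r); both groups contain (8c**2−22cr+16c−63r**2+28r), so (7c−6r−5) is a factor with cofactor 8c**2−22cr+16c−63r**2+28r.
The cofactor groups again: 8c**2−22cr+16c−63r**2+28r = 2c(4c+7r) + (−9r+4)(4c+7r); both groups contain (4c+7r), giving (2c−9r+4)(4c+7r).

(2c−9r+4)(4c+7r)(7c−6r−5)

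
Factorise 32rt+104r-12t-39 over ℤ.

(4t+13)(8r-3)

Group as (32rt+104r) + (-12t-39) = 8r(4t+13) - 3(4t+13).
Both groups share the factor (4t+13).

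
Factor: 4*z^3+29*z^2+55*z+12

(4*z+1)*(z+3)*(z+4)

Testing divisors of the constant over divisors of the leading coefficient, z = -3 is a root, so (z+3) divides it; the quotient is 4*z^2+17*z+4.
The remaining quadratic factors as (4*z+1)(z+4).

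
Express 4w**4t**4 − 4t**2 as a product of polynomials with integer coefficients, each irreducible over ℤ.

Pull out the common factor 4t**2, leaving w**4t**2 − 1.
Recognize a difference of squares with the parts w**2t and 1.

4t**2(w**2t + 1)(w**2t − 1)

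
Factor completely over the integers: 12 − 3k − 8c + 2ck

(2c − 3)(k − 4)

Group as (2ck − 8c) + (−3k + 12) = 2c(k − 4) − 3(k − 4).
Both groups share the factor (k − 4).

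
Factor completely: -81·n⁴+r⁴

Write as (r²)² − (9·n²)², then factor r²-9·n² once more.

(r-3·n)·(r+3·n)·(r²+9·n²)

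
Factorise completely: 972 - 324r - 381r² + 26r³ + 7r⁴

(7r - 9)(r + 2)(r + 9)(r - 6)

By the rational root theorem, r = 9/7 is a root, so (7r - 9) is a factor; dividing leaves r³ + 5r² - 48r - 108.
Continuing, r = 6 is a root, so (r - 6) divides it; the quotient is r² + 11r + 18.
The remaining quadratic factors as (r + 9)(r + 2).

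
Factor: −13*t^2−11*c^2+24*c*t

−(11*c−13*t)*(c−t)

Group: −11*c*(c−t) + 13*t*(c−t); both groups contain (c−t).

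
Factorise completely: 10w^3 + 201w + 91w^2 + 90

(2w + 5)(5w + 3)(w + 6)

Trying the rational-root candidates, w = -5/2 is a root, so (2w + 5) divides it; the quotient is 5w^2 + 33w + 18.
The remaining quadratic factors as (5w + 3)(w + 6).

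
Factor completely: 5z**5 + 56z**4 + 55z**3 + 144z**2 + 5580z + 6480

Among the possible rational roots, z = -9 is a root, so (z + 9) divides it; the quotient is 5z**4 + 11z**3 - 44z**2 + 540z + 720.
Then z = -6/5 is a root, so (5z + 6) divides it; the quotient is z**3 + z**2 - 10z + 120.
Continuing, z = -6 is a root, so (z + 6) divides it; the quotient is z**2 - 5z + 20.
The quadratic z**2 - 5z + 20 has discriminant -55 < 0 and is irreducible over ℤ.

(5z + 6)(z + 6)(z + 9)(z**2 - 5z + 20)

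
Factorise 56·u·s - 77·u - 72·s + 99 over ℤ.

(7·u - 9)·(8·s - 11)

Group as (56·u·s - 77·u) + (-72·s + 99) = 7·u·(8·s - 11) - 9·(8·s - 11).
Both groups share the factor (8·s - 11).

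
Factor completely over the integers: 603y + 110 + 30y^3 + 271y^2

(2y + 11)(3y + 10)(5y + 1)

By the rational root theorem, y = -11/2 is a root, so (2y + 11) divides it; the quotient is 15y^2 + 53y + 10.
The remaining quadratic factors as (5y + 1)(3y + 10).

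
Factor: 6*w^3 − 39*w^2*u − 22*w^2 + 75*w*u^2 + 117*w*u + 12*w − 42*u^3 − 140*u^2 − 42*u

(3*w − 6*u − 2)*(2*w − 7*u)*(w − u − 3)

Group: 3*w*(2*w^2 − 9*w*u − 6*w + 7*u^2 + 21*u) + (−6*u − 2)*(2*w^2 − 9*w*u − 6*w + 7*u^2 + 21*u); both groups contain (2*w^2 − 9*w*u − 6*w + 7*u^2 + 21*u), so (3*w − 6*u − 2) is a factor with cofactor 2*w^2 − 9*w*u − 6*w + 7*u^2 + 21*u.
The cofactor groups again: 2*w^2 − 9*w*u − 6*w + 7*u^2 + 21*u = w*(2*w − 7*u) + (−u − 3)*(2*w − 7*u); both groups contain (2*w − 7*u), giving (w − u − 3)*(2*w − 7*u).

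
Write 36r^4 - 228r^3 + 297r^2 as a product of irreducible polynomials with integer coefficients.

Pull out the common factor 3r^2, then factor the remaining trinomial.

3r^2(2r - 9)(6r - 11)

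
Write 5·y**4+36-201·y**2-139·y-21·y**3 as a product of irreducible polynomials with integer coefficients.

(5·y-1)·(y+1)·(y+4)·(y-9)

Among the possible rational roots, y = 9 is a root, so (y-9) divides it; the quotient is 5·y**3+24·y**2+15·y-4.
Then y = -1 is a root, giving the factor (y+1) and quotient 5·y**2+19·y-4.
The remaining quadratic factors as (y+4)(5·y-1).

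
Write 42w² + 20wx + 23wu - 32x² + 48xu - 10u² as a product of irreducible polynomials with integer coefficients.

Group: 7w(6w - 4x + 5u) + (8x - 2u)(6w - 4x + 5u); both groups contain (6w - 4x + 5u).

(7w + 8x - 2u)(6w - 4x + 5u)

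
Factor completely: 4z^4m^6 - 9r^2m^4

Factor out m^4 first: what remains is 4z^4m^2 - 9r^2.
Recognize a difference of squares with the parts 2z^2m and 3r.

m^4(2z^2m + 3r)(2z^2m - 3r)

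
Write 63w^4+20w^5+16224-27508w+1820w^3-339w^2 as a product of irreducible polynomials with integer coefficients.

(4w-13)(5w-3)(w+4)(w^2+3w+104)

Testing divisors of the constant over divisors of the leading coefficient, w = -4 is a root, so (w+4) divides it; the quotient is 20w^4-17w^3+1888w^2-7891w+4056.
Then w = 3/5 is a root, giving the factor (5w-3) and quotient 4w^3-w^2+377w-1352.
Continuing, w = 13/4 is a root, so (4w-13) divides it; the quotient is w^2+3w+104.
The quadratic w^2+3w+104 has discriminant -407 < 0 and is irreducible over ℤ.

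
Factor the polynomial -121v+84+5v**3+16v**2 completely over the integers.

Trying the rational-root candidates, v = -7 is a root, so (v+7) divides it; the quotient is 5v**2-19v+12.
The remaining quadratic factors as (5v-4)(v-3).

(5v-4)(v+7)(v-3)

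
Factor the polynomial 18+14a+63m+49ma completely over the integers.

Group as (49ma+63m) + (14a+18) = 7m(7a+9) + 2(7a+9).
Both groups share the factor (7a+9).

(7a+9)(7m+2)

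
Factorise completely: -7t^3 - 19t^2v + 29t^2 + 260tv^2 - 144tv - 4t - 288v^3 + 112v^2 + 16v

-(7t - 9v - 1)(t + 8v - 4)(t - 4v)

Group: t(-7t^2 - 47tv + 29t + 72v^2 - 28v - 4) - 4v(-7t^2 - 47tv + 29t + 72v^2 - 28v - 4); both groups contain (-7t^2 - 47tv + 29t + 72v^2 - 28v - 4), so (t - 4v) is a factor with cofactor -7t^2 - 47tv + 29t + 72v^2 - 28v - 4.
The cofactor groups again: -7t^2 - 47tv + 29t + 72v^2 - 28v - 4 = -t(7t - 9v - 1) + (-8v + 4)(7t - 9v - 1); both groups contain (7t - 9v - 1), giving -(t + 8v - 4)(7t - 9v - 1).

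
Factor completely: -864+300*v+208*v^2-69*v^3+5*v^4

(5*v-9)*(v+2)*(v-6)*(v-8)

Trying the rational-root candidates, v = -2 is a root, so (v+2) is a factor; dividing leaves 5*v^3-79*v^2+366*v-432.
Next, v = 8 is a root, so (v-8) is a factor; dividing leaves 5*v^2-39*v+54.
The remaining quadratic factors as (v-6)(5*v-9).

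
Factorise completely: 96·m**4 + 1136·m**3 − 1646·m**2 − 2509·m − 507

By the rational root theorem, m = 13/6 is a root, giving the factor (6·m − 13) and quotient 16·m**3 + 224·m**2 + 211·m + 39.
Continuing, m = −13 is a root, so (m + 13) divides it; the quotient is 16·m**2 + 16·m + 3.
The remaining quadratic factors as (4·m + 1)(4·m + 3).

(4·m + 1)·(4·m + 3)·(6·m − 13)·(m + 13)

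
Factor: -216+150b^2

6(5b+6)(5b-6)

Pull out the common factor 6; 25b^2-36 is a difference of squares.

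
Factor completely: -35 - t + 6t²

Need a pair with product 6·(-35) = -210 and sum -1: that's -15 and 14.
Split the middle term: 6t² - 15t + 14t - 35 = 3t(2t - 5) + 7(2t - 5).

(2t - 5)(3t + 7)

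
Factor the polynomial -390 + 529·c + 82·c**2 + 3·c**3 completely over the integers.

(3·c - 2)·(c + 13)·(c + 15)

By the rational root theorem, c = 2/3 is a root, so (3·c - 2) divides it; the quotient is c**2 + 28·c + 195.
The remaining quadratic factors as (c + 15)(c + 13).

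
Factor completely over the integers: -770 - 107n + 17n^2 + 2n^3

Among the possible rational roots, n = 7 is a root, so (n - 7) divides it; the quotient is 2n^2 + 31n + 110.
The remaining quadratic factors as (2n + 11)(n + 10).

(2n + 11)(n + 10)(n - 7)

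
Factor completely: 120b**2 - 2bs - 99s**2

Group: 10b(12b - 11s) + 9s(12b - 11s); both groups contain (12b - 11s).

(10b + 9s)(12b - 11s)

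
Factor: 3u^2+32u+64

Need a pair with product 3·64 = 192 and sum 32: that's 8 and 24.
Split the middle term: 3u^2+8u + 24u+64 = u(3u+8) + 8(3u+8).

(3u+8)(u+8)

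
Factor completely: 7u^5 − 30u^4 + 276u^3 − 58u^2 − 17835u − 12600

(7u + 5)(u + 5)(u − 7)(u^2 − 3u + 72)

Testing divisors of the constant over divisors of the leading coefficient, u = 7 is a root, so (u − 7) divides it; the quotient is 7u^4 + 19u^3 + 409u^2 + 2805u + 1800.
Next, u = −5/7 is a root, so (7u + 5) is a factor; dividing leaves u^3 + 2u^2 + 57u + 360.
Then u = −5 is a root, so (u + 5) is a factor; dividing leaves u^2 − 3u + 72.
The quadratic u^2 − 3u + 72 has discriminant −279 < 0 and is irreducible over ℤ.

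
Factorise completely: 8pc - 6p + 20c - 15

(2p + 5)(4c - 3)

Group as (8pc - 6p) + (20c - 15) = 2p(4c - 3) + 5(4c - 3).
Both groups share the factor (4c - 3).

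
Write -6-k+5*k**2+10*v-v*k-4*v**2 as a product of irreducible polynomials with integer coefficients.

-(v-k-1)*(4*v+5*k-6)

Group: -v*(4*v+5*k-6) + (k+1)*(4*v+5*k-6); both groups contain (4*v+5*k-6).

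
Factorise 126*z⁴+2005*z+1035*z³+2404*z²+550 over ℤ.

Among the possible rational roots, z = −5/7 is a root, so (7*z+5) divides it; the quotient is 18*z³+135*z²+247*z+110.
Next, z = −5 is a root, giving the factor (z+5) and quotient 18*z²+45*z+22.
The remaining quadratic factors as (6*z+11)(3*z+2).

(3*z+2)*(6*z+11)*(7*z+5)*(z+5)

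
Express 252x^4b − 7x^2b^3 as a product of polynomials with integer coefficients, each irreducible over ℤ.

Pull out the common factor 7x^2b; 36x^2 − b^2 is a difference of squares.

7bx^2(6x − b)(6x + b)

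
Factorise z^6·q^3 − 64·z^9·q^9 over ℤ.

−q^3·z^6·(4·z·q^2 − 1)·(16·z^2·q^4 + 4·z·q^2 + 1)

Every term has a factor of z^6·q^3; factoring it out leaves −64·z^3·q^6 + 1.
Recognize a difference of cubes with the parts 1 and 4·z·q^2.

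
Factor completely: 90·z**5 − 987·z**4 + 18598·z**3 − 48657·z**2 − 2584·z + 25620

Trying the rational-root candidates, z = −2/3 is a root, giving the factor (3·z + 2) and quotient 30·z**4 − 349·z**3 + 6432·z**2 − 20507·z + 12810.
Then z = 5/6 is a root, giving the factor (6·z − 5) and quotient 5·z**3 − 54·z**2 + 1027·z − 2562.
Next, z = 14/5 is a root, so (5·z − 14) is a factor; dividing leaves z**2 − 8·z + 183.
The quadratic z**2 − 8·z + 183 has discriminant −668 < 0 and is irreducible over ℤ.

(3·z + 2)·(5·z − 14)·(6·z − 5)·(z**2 − 8·z + 183)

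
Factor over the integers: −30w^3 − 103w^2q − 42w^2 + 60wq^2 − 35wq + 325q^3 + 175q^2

Group: 3w(−10w^2 − 51wq − 14w − 65q^2 − 35q) − 5q(−10w^2 − 51wq − 14w − 65q^2 − 35q); both groups contain (−10w^2 − 51wq − 14w − 65q^2 − 35q), so (3w − 5q) is a factor with cofactor −10w^2 − 51wq − 14w − 65q^2 − 35q.
The cofactor groups again: −10w^2 − 51wq − 14w − 65q^2 − 35q = −5w(2w + 5q) + (−13q − 7)(2w + 5q); both groups contain (2w + 5q), giving −(5w + 13q + 7)(2w + 5q).

−(3w − 5q)(5w + 13q + 7)(2w + 5q)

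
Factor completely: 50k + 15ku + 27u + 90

Group as (15ku + 50k) + (27u + 90) = 5k(3u + 10) + 9(3u + 10).
Both groups share the factor (3u + 10).

(3u + 10)(5k + 9)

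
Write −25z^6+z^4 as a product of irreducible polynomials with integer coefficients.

Factor out z^4 first: what remains is −25z^2+1.
Recognize a difference of squares with the parts 1 and 5z.

−z^4(5z+1)(5z−1)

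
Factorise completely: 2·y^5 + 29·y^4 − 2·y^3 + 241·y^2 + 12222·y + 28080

Testing divisors of the constant over divisors of the leading coefficient, y = −5/2 is a root, giving the factor (2·y + 5) and quotient y^4 + 12·y^3 − 31·y^2 + 198·y + 5616.
Then y = −13 is a root, giving the factor (y + 13) and quotient y^3 − y^2 − 18·y + 432.
Next, y = −8 is a root, so (y + 8) is a factor; dividing leaves y^2 − 9·y + 54.
The quadratic y^2 − 9·y + 54 has discriminant −135 < 0 and is irreducible over ℤ.

(2·y + 5)·(y + 13)·(y + 8)·(y^2 − 9·y + 54)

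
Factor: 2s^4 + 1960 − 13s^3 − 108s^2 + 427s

(2s + 7)(s + 5)(s − 7)(s − 8)

Testing divisors of the constant over divisors of the leading coefficient, s = −5 is a root, giving the factor (s + 5) and quotient 2s^3 − 23s^2 + 7s + 392.
Continuing, s = 8 is a root, so (s − 8) divides it; the quotient is 2s^2 − 7s − 49.
The remaining quadratic factors as (s − 7)(2s + 7).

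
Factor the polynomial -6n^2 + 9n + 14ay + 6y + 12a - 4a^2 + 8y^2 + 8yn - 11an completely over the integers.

Group: -4a(a - 4y + 2n - 3) + (-2y - 3n)(a - 4y + 2n - 3); both groups contain (a - 4y + 2n - 3).

-(4a + 2y + 3n)(a - 4y + 2n - 3)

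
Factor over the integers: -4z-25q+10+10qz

(2z-5)(5q-2)

Group as (10qz-25q) + (-4z+10) = 5q(2z-5) - 2(2z-5).
Both groups share the factor (2z-5).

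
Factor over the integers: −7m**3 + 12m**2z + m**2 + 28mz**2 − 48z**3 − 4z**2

−(7m − 12z − 1)(m + 2z)(m − 2z)

Group: m(−7m**2 + 26mz + m − 24z**2 − 2z) + 2z(−7m**2 + 26mz + m − 24z**2 − 2z); both groups contain (−7m**2 + 26mz + m − 24z**2 − 2z), so (m + 2z) is a factor with cofactor −7m**2 + 26mz + m − 24z**2 − 2z.
The cofactor groups again: −7m**2 + 26mz + m − 24z**2 − 2z = −7m(m − 2z) + (12z + 1)(m − 2z); both groups contain (m − 2z), giving −(7m − 12z − 1)(m − 2z).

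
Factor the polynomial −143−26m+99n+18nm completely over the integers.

Group as (18nm+99n) + (−26m−143) = 9n(2m+11) − 13(2m+11).
Both groups share the factor (2m+11).

(2m+11)(9n−13)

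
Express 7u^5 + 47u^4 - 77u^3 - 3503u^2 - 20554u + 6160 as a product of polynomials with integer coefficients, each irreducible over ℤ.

Trying the rational-root candidates, u = 2/7 is a root, so (7u - 2) is a factor; dividing leaves u^4 + 7u^3 - 9u^2 - 503u - 3080.
Continuing, u = -7 is a root, so (u + 7) is a factor; dividing leaves u^3 - 9u - 440.
Continuing, u = 8 is a root, so (u - 8) is a factor; dividing leaves u^2 + 8u + 55.
The quadratic u^2 + 8u + 55 has discriminant -156 < 0 and is irreducible over ℤ.

(7u - 2)(u + 7)(u - 8)(u^2 + 8u + 55)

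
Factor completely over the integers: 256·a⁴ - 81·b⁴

Difference of squares twice: with A = 4·a and B = 3·b, A⁴ − B⁴ = (A² − B²)(A² + B²), and A² − B² factors again.

(4·a + 3·b)·(4·a - 3·b)·(16·a² + 9·b²)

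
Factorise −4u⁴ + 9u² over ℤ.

−u²(2u + 3)(2u − 3)

Pull out the common factor u², leaving −4u² + 9.
Recognize a difference of squares with the parts 3 and 2u.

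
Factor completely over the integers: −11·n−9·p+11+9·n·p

(9·p−11)·(n−1)

Group as (9·n·p−11·n) + (−9·p+11) = n·(9·p−11) − (9·p−11).
Both groups share the factor (9·p−11).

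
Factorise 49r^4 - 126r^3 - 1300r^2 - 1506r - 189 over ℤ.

Trying the rational-root candidates, r = -3 is a root, so (r + 3) is a factor; dividing leaves 49r^3 - 273r^2 - 481r - 63.
Next, r = 7 is a root, so (r - 7) divides it; the quotient is 49r^2 + 70r + 9.
The remaining quadratic factors as (7r + 9)(7r + 1).

(7r + 1)(7r + 9)(r + 3)(r - 7)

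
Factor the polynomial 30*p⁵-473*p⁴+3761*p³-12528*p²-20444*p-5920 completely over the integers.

Trying the rational-root candidates, p = 8 is a root, so (p-8) divides it; the quotient is 30*p⁴-233*p³+1897*p²+2648*p+740.
Continuing, p = -5/6 is a root, so (6*p+5) divides it; the quotient is 5*p³-43*p²+352*p+148.
Continuing, p = -2/5 is a root, giving the factor (5*p+2) and quotient p²-9*p+74.
The quadratic p²-9*p+74 has discriminant -215 < 0 and is irreducible over ℤ.

(5*p+2)*(6*p+5)*(p-8)*(p²-9*p+74)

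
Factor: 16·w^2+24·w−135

Need a pair with product 16·(−135) = −2160 and sum 24: that's −36 and 60.
Split the middle term: 16·w^2−36·w + 60·w−135 = 4·w·(4·w−9) + 15·(4·w−9).

(4·w+15)·(4·w−9)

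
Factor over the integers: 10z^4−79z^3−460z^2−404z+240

(2z+5)(5z−2)(z+2)(z−12)

Among the possible rational roots, z = −2 is a root, giving the factor (z+2) and quotient 10z^3−99z^2−262z+120.
Continuing, z = −5/2 is a root, so (2z+5) divides it; the quotient is 5z^2−62z+24.
The remaining quadratic factors as (z−12)(5z−2).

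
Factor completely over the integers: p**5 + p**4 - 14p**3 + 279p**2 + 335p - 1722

By the rational root theorem, p = -7 is a root, so (p + 7) divides it; the quotient is p**4 - 6p**3 + 28p**2 + 83p - 246.
Continuing, p = -3 is a root, giving the factor (p + 3) and quotient p**3 - 9p**2 + 55p - 82.
Next, p = 2 is a root, so (p - 2) divides it; the quotient is p**2 - 7p + 41.
The quadratic p**2 - 7p + 41 has discriminant -115 < 0 and is irreducible over ℤ.

(p + 3)(p + 7)(p - 2)(p**2 - 7p + 41)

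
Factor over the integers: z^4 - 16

(z + 2)(z - 2)(z^2 + 4)

Write as (z^2)² − (4)², then factor z^2 - 4 once more.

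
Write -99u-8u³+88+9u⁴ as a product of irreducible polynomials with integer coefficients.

(9u-8)(u³-11)

Group as (9u⁴-99u) + (-8u³+88) = 9u(u³-11) - 8(u³-11).
Both groups share the factor (u³-11).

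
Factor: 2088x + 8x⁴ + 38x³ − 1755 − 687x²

Testing divisors of the constant over divisors of the leading coefficient, x = −13 is a root, giving the factor (x + 13) and quotient 8x³ − 66x² + 171x − 135.
Then x = 3 is a root, giving the factor (x − 3) and quotient 8x² − 42x + 45.
The remaining quadratic factors as (4x − 15)(2x − 3).

(2x − 3)(4x − 15)(x + 13)(x − 3)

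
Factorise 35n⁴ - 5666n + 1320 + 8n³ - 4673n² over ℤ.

(5n - 1)(7n + 10)(n + 11)(n - 12)

By the rational root theorem, n = 1/5 is a root, giving the factor (5n - 1) and quotient 7n³ + 3n² - 934n - 1320.
Continuing, n = 12 is a root, so (n - 12) divides it; the quotient is 7n² + 87n + 110.
The remaining quadratic factors as (n + 11)(7n + 10).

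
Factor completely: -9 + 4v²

(2v + 3)(2v - 3)

Need a pair with product 4·(-9) = -36 and sum 0: that's -6 and 6.
Split the middle term: 4v² - 6v + 6v - 9 = 2v(2v - 3) + 3(2v - 3).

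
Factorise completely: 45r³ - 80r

5r(3r + 4)(3r - 4)

Pull out the common factor 5r; 9r² - 16 is a difference of squares.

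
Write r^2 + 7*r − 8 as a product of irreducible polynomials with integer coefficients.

(r + 8)*(r − 1)

Two integers with product −8 and sum 7 are −1 and 8.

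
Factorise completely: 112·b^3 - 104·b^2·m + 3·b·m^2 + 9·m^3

(4·b + m)·(4·b - 3·m)·(7·b - 3·m)

Group: 4·b·(28·b^2 - 33·b·m + 9·m^2) + m·(28·b^2 - 33·b·m + 9·m^2); both groups contain (28·b^2 - 33·b·m + 9·m^2), so (4·b + m) is a factor with cofactor 28·b^2 - 33·b·m + 9·m^2.
The cofactor groups again: 28·b^2 - 33·b·m + 9·m^2 = 4·b·(7·b - 3·m) - 3·m·(7·b - 3·m); both groups contain (7·b - 3·m), giving (4·b - 3·m)·(7·b - 3·m).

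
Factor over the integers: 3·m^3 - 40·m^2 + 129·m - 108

Testing divisors of the constant over divisors of the leading coefficient, m = 3 is a root, so (m - 3) is a factor; dividing leaves 3·m^2 - 31·m + 36.
The remaining quadratic factors as (3·m - 4)(m - 9).

(3·m - 4)·(m - 3)·(m - 9)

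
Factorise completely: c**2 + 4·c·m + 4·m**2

Recognize a perfect-square trinomial with the parts c and 2·m.

(c + 2·m)**2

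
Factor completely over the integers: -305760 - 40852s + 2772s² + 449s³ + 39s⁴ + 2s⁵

(2s + 13)(s + 14)(s - 8)(s² + 7s + 210)

Among the possible rational roots, s = -14 is a root, so (s + 14) is a factor; dividing leaves 2s⁴ + 11s³ + 295s² - 1358s - 21840.
Continuing, s = 8 is a root, so (s - 8) divides it; the quotient is 2s³ + 27s² + 511s + 2730.
Then s = -13/2 is a root, giving the factor (2s + 13) and quotient s² + 7s + 210.
The quadratic s² + 7s + 210 has discriminant -791 < 0 and is irreducible over ℤ.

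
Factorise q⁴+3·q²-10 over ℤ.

(q²+5)·(q²-2)

Substitute u = q² to get a quadratic in u, then factor.
q²-2 is irreducible over ℤ (2 is not a perfect square).
q²+5 is irreducible over ℤ (always positive, so no real roots).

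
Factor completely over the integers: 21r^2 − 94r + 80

Need a pair with product 21·80 = 1680 and sum −94: that's −24 and −70.
Split the middle term: 21r^2 − 24r − 70r + 80 = 3r(7r − 8) − 10(7r − 8).

(3r − 10)(7r − 8)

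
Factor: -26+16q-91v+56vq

(7v+2)(8q-13)

Group as (56vq-91v) + (16q-26) = 7v(8q-13) + 2(8q-13).
Both groups share the factor (8q-13).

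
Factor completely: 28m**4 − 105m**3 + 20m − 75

(4m − 15)(7m**3 + 5)

Group as (28m**4 + 20m) + (−105m**3 − 75) = 4m(7m**3 + 5) − 15(7m**3 + 5).
Both groups share the factor (7m**3 + 5).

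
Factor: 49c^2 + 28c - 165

(7c + 15)(7c - 11)

Need a pair with product 49·(-165) = -8085 and sum 28: that's 105 and -77.
Split the middle term: 49c^2 + 105c - 77c - 165 = 7c(7c + 15) - 11(7c + 15).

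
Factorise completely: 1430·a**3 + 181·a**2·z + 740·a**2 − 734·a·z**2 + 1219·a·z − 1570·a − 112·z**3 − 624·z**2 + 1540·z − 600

Group: 10·a·(143·a**2 − 82·a·z + 217·a − 16·z**2 − 112·z + 60) + (7·z − 10)·(143·a**2 − 82·a·z + 217·a − 16·z**2 − 112·z + 60); both groups contain (143·a**2 − 82·a·z + 217·a − 16·z**2 − 112·z + 60), so (10·a + 7·z − 10) is a factor with cofactor 143·a**2 − 82·a·z + 217·a − 16·z**2 − 112·z + 60.
The cofactor groups again: 143·a**2 − 82·a·z + 217·a − 16·z**2 − 112·z + 60 = 13·a·(11·a − 8·z + 4) + (2·z + 15)·(11·a − 8·z + 4); both groups contain (11·a − 8·z + 4), giving (13·a + 2·z + 15)·(11·a − 8·z + 4).

(10·a + 7·z − 10)·(11·a − 8·z + 4)·(13·a + 2·z + 15)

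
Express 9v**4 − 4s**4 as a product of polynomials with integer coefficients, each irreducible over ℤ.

Recognize a difference of squares with the parts 3v**2 and 2s**2.

(3v**2 − 2s**2)(3v**2 + 2s**2)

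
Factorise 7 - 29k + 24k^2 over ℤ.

Need a pair with product 24·7 = 168 and sum -29: that's -21 and -8.
Split the middle term: 24k^2 - 21k - 8k + 7 = 3k(8k - 7) - (8k - 7).

(3k - 1)(8k - 7)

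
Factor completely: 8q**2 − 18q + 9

(2q − 3)(4q − 3)

Need a pair with product 8·9 = 72 and sum −18: that's −12 and −6.
Split the middle term: 8q**2 − 12q − 6q + 9 = 4q(2q − 3) − 3(2q − 3).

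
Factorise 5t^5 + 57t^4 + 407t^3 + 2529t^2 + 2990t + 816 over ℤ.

By the rational root theorem, t = −8 is a root, so (t + 8) divides it; the quotient is 5t^4 + 17t^3 + 271t^2 + 361t + 102.
Then t = −1 is a root, giving the factor (t + 1) and quotient 5t^3 + 12t^2 + 259t + 102.
Continuing, t = −2/5 is a root, giving the factor (5t + 2) and quotient t^2 + 2t + 51.
The quadratic t^2 + 2t + 51 has discriminant −200 < 0 and is irreducible over ℤ.

(5t + 2)(t + 1)(t + 8)(t^2 + 2t + 51)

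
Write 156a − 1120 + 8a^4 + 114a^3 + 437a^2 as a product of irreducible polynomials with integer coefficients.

Testing divisors of the constant over divisors of the leading coefficient, a = −4 is a root, so (a + 4) is a factor; dividing leaves 8a^3 + 82a^2 + 109a − 280.
Next, a = 5/4 is a root, so (4a − 5) is a factor; dividing leaves 2a^2 + 23a + 56.
The remaining quadratic factors as (2a + 7)(a + 8).

(2a + 7)(4a − 5)(a + 4)(a + 8)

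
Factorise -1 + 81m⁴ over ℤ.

Write as (9m²)² − (1)², then factor 9m² - 1 once more.

(3m + 1)(3m - 1)(9m² + 1)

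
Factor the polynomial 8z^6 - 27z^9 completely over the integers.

Factor out z^6 first: what remains is -27z^3 + 8.
Recognize a difference of cubes with the parts 2 and 3z.

-z^6(3z - 2)(9z^2 + 6z + 4)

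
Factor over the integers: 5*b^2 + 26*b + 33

(5*b + 11)*(b + 3)

Need a pair with product 5·33 = 165 and sum 26: that's 11 and 15.
Split the middle term: 5*b^2 + 11*b + 15*b + 33 = b*(5*b + 11) + 3*(5*b + 11).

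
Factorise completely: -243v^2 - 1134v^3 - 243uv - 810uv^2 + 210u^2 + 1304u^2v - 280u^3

-(14u + 9v)(4u - 14v - 3)(5u - 9v)

Group: 14u(-20u^2 + 106uv + 15u - 126v^2 - 27v) + 9v(-20u^2 + 106uv + 15u - 126v^2 - 27v); both groups contain (-20u^2 + 106uv + 15u - 126v^2 - 27v), so (14u + 9v) is a factor with cofactor -20u^2 + 106uv + 15u - 126v^2 - 27v.
The cofactor groups again: -20u^2 + 106uv + 15u - 126v^2 - 27v = -4u(5u - 9v) + (14v + 3)(5u - 9v); both groups contain (5u - 9v), giving -(4u - 14v - 3)(5u - 9v).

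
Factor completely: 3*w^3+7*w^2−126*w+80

Among the possible rational roots, w = −8 is a root, so (w+8) is a factor; dividing leaves 3*w^2−17*w+10.
The remaining quadratic factors as (3*w−2)(w−5).

(3*w−2)*(w+8)*(w−5)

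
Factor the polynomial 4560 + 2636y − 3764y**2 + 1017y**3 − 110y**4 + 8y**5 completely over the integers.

By the rational root theorem, y = −3/4 is a root, so (4y + 3) divides it; the quotient is 2y**4 − 29y**3 + 276y**2 − 1148y + 1520.
Continuing, y = 4 is a root, giving the factor (y − 4) and quotient 2y**3 − 21y**2 + 192y − 380.
Next, y = 5/2 is a root, so (2y − 5) is a factor; dividing leaves y**2 − 8y + 76.
The quadratic y**2 − 8y + 76 has discriminant −240 < 0 and is irreducible over ℤ.

(2y − 5)(4y + 3)(y − 4)(y**2 − 8y + 76)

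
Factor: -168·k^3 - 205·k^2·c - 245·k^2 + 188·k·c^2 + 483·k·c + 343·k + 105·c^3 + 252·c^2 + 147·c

-(8·k - 7·c - 7)·(7·k + 3·c)·(3·k + 5·c + 7)

Group: 8·k·(-21·k^2 - 44·k·c - 49·k - 15·c^2 - 21·c) + (-7·c - 7)·(-21·k^2 - 44·k·c - 49·k - 15·c^2 - 21·c); both groups contain (-21·k^2 - 44·k·c - 49·k - 15·c^2 - 21·c), so (8·k - 7·c - 7) is a factor with cofactor -21·k^2 - 44·k·c - 49·k - 15·c^2 - 21·c.
The cofactor groups again: -21·k^2 - 44·k·c - 49·k - 15·c^2 - 21·c = -7·k·(3·k + 5·c + 7) - 3·c·(3·k + 5·c + 7); both groups contain (3·k + 5·c + 7), giving -(7·k + 3·c)·(3·k + 5·c + 7).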